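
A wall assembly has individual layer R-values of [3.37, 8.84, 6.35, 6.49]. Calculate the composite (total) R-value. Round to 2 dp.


R_total = 3.37 + 8.84 + 6.35 + 6.49 = 25.05

25.05


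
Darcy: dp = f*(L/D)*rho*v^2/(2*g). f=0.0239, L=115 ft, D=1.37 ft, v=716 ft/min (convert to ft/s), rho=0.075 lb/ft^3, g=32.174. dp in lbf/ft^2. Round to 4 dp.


v_fps = 716/60 = 11.9333 ft/s
dp = 0.0239*(115/1.37)*0.075*11.9333^2/(2*32.174) = 0.3330 lbf/ft^2

0.3330 lbf/ft^2


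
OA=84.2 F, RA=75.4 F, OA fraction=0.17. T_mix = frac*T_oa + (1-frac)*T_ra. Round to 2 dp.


T_mix = 0.17*84.2 + 0.83*75.4 = 76.90 F

76.90 F


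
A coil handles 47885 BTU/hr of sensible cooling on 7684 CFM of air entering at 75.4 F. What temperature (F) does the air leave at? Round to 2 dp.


dT = 47885/(1.08*7684) = 5.7702
T_leave = 75.4 - 5.7702 = 69.63 F

69.63 F


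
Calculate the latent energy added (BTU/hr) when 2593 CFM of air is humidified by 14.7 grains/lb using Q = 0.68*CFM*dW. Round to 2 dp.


Q = 0.68 * 2593 * 14.7 = 25919.63 BTU/hr

25919.63 BTU/hr


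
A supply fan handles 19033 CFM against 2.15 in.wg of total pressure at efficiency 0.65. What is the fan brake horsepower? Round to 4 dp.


BHP = 19033 * 2.15 / (6356 * 0.65) = 9.9049 hp

9.9049 hp


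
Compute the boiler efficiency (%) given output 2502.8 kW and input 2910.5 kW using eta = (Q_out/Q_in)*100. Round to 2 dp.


eta = (2502.8/2910.5)*100 = 85.99 %

85.99 %


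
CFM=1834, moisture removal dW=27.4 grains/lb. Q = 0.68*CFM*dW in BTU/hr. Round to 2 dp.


Q = 0.68 * 1834 * 27.4 = 34171.09 BTU/hr

34171.09 BTU/hr


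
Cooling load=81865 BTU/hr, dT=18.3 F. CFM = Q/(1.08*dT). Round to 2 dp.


CFM = 81865 / (1.08 * 18.3) = 4142.13

4142.13 CFM


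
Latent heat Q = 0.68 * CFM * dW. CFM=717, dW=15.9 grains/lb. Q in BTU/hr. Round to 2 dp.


Q = 0.68 * 717 * 15.9 = 7752.20 BTU/hr

7752.20 BTU/hr


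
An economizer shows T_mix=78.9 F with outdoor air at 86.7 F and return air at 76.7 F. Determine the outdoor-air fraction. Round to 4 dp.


frac = (78.9 - 76.7) / (86.7 - 76.7) = 0.2200

0.2200


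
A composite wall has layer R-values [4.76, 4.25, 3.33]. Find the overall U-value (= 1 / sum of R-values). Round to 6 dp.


R_total = 4.76 + 4.25 + 3.33 = 12.34
U = 1/12.34 = 0.081037

0.081037


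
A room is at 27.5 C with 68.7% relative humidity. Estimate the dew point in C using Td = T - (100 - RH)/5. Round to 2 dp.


Td = 27.5 - (100-68.7)/5 = 21.24 C

21.24 C


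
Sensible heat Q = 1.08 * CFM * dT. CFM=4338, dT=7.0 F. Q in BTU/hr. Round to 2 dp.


Q = 1.08 * 4338 * 7.0 = 32795.28 BTU/hr

32795.28 BTU/hr


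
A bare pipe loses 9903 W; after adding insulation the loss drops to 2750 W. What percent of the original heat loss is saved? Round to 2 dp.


Savings = ((9903-2750)/9903)*100 = 72.23 %

72.23 %


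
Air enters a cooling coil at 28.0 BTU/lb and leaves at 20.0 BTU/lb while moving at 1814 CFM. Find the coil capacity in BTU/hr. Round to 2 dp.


Q = 4.5 * 1814 * (28.0 - 20.0) = 65304.00 BTU/hr

65304.00 BTU/hr


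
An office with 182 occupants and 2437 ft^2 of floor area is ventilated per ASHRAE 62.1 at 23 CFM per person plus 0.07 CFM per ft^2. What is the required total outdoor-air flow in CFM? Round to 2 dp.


Total = 182*23 + 2437*0.07 = 4356.59 CFM

4356.59 CFM


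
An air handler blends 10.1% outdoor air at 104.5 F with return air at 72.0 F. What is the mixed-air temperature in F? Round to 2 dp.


T_mix = 72.0 + (10.1/100)*(104.5-72.0) = 75.28 F

75.28 F


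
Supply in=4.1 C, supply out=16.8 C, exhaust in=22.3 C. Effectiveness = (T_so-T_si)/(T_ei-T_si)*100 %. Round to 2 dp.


eff = (16.8-4.1)/(22.3-4.1)*100 = 69.78 %

69.78 %


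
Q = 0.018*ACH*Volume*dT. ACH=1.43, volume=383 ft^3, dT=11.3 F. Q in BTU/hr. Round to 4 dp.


Q = 0.018 * 1.43 * 383 * 11.3 = 111.4001 BTU/hr

111.4001 BTU/hr


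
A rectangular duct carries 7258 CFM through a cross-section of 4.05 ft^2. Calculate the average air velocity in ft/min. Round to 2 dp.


V = 7258 / 4.05 = 1792.10 ft/min

1792.10 ft/min


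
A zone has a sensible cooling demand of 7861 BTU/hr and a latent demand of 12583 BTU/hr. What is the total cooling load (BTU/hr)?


Qt = 7861 + 12583 = 20444 BTU/hr

20444 BTU/hr


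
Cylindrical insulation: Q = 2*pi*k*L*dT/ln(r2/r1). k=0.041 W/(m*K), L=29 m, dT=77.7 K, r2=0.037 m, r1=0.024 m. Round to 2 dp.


Q = 2*pi*0.041*29*77.7/ln(0.037/0.024) = 1341.01 W

1341.01 W


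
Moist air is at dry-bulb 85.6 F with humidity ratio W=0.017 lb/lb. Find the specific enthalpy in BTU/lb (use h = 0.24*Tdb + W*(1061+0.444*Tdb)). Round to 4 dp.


h = 0.24*85.6 + 0.017*(1061+0.444*85.6) = 39.2271 BTU/lb

39.2271 BTU/lb


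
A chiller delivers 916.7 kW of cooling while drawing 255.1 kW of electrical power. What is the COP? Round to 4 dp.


COP = 916.7 / 255.1 = 3.5935

3.5935


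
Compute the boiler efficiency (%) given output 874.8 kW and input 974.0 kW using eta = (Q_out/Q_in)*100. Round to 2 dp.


eta = (874.8/974.0)*100 = 89.82 %

89.82 %


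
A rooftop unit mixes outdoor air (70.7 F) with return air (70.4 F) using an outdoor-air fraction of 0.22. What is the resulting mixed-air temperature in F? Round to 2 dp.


T_mix = 0.22*70.7 + 0.78*70.4 = 70.47 F

70.47 F


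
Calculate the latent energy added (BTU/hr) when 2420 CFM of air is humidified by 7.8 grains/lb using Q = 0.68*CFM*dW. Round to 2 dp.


Q = 0.68 * 2420 * 7.8 = 12835.68 BTU/hr

12835.68 BTU/hr


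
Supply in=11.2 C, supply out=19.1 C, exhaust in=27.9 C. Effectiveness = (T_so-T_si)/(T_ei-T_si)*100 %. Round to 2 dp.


eff = (19.1-11.2)/(27.9-11.2)*100 = 47.31 %

47.31 %


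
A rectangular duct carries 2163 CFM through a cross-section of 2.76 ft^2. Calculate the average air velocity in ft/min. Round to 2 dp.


V = 2163 / 2.76 = 783.70 ft/min

783.70 ft/min


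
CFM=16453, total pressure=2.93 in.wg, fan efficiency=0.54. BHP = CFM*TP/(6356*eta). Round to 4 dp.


BHP = 16453 * 2.93 / (6356 * 0.54) = 14.0454 hp

14.0454 hp


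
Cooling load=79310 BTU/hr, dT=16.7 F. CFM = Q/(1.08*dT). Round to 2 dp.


CFM = 79310 / (1.08 * 16.7) = 4397.32

4397.32 CFM


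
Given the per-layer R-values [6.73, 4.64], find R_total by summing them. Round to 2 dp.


R_total = 6.73 + 4.64 = 11.37

11.37


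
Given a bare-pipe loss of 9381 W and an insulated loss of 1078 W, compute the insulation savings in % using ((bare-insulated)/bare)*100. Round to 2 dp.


Savings = ((9381-1078)/9381)*100 = 88.51 %

88.51 %


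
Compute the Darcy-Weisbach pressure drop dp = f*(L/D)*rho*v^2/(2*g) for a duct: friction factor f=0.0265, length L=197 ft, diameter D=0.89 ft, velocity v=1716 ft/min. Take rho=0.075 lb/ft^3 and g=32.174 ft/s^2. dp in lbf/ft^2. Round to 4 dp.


v_fps = 1716/60 = 28.6 ft/s
dp = 0.0265*(197/0.89)*0.075*28.6^2/(2*32.174) = 5.5922 lbf/ft^2

5.5922 lbf/ft^2


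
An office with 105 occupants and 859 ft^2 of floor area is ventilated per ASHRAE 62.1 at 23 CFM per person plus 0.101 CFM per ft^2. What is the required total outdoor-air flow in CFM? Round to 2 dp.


Total = 105*23 + 859*0.101 = 2501.76 CFM

2501.76 CFM


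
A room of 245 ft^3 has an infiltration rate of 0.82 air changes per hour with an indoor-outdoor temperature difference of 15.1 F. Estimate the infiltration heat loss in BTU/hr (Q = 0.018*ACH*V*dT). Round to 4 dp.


Q = 0.018 * 0.82 * 245 * 15.1 = 54.6046 BTU/hr

54.6046 BTU/hr


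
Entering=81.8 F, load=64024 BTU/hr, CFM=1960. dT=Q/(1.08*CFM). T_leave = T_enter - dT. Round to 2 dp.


dT = 64024/(1.08*1960) = 30.2457
T_leave = 81.8 - 30.2457 = 51.55 F

51.55 F


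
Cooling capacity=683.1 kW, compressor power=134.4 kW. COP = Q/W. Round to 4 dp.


COP = 683.1 / 134.4 = 5.0826

5.0826


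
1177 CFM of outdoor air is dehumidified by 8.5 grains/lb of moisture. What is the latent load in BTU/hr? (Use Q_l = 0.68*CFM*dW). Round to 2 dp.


Q = 0.68 * 1177 * 8.5 = 6803.06 BTU/hr

6803.06 BTU/hr


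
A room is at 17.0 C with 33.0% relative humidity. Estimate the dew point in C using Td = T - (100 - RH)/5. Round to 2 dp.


Td = 17.0 - (100-33.0)/5 = 3.60 C

3.60 C


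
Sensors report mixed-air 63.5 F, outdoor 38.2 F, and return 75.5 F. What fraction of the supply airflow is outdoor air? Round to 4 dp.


frac = (63.5 - 75.5) / (38.2 - 75.5) = 0.3217

0.3217


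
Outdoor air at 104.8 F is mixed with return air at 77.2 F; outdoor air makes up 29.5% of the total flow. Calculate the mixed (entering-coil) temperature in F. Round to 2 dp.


T_mix = 77.2 + (29.5/100)*(104.8-77.2) = 85.34 F

85.34 F


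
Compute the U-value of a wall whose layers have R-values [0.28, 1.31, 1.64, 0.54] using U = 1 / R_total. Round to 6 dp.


R_total = 0.28 + 1.31 + 1.64 + 0.54 = 3.77
U = 1/3.77 = 0.265252

0.265252


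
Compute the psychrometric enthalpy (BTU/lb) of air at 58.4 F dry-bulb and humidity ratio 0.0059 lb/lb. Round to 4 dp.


h = 0.24*58.4 + 0.0059*(1061+0.444*58.4) = 20.4289 BTU/lb

20.4289 BTU/lb


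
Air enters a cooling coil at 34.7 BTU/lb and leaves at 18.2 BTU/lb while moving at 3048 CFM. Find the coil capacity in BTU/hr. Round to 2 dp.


Q = 4.5 * 3048 * (34.7 - 18.2) = 226314.00 BTU/hr

226314.00 BTU/hr


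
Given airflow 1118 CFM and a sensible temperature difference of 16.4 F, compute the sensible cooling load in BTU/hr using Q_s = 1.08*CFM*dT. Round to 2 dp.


Q = 1.08 * 1118 * 16.4 = 19802.02 BTU/hr

19802.02 BTU/hr


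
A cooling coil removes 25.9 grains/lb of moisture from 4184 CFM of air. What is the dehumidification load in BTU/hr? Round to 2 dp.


Q = 0.68 * 4184 * 25.9 = 73688.61 BTU/hr

73688.61 BTU/hr


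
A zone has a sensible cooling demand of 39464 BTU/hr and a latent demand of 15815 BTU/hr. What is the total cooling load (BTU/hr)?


Qt = 39464 + 15815 = 55279 BTU/hr

55279 BTU/hr


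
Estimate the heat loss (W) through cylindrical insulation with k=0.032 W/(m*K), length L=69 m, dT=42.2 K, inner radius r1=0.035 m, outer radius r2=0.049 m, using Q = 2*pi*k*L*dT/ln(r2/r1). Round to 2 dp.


Q = 2*pi*0.032*69*42.2/ln(0.049/0.035) = 1739.97 W

1739.97 W


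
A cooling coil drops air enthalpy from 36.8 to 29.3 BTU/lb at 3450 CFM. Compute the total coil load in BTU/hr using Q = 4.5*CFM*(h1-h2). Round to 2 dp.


Q = 4.5 * 3450 * (36.8 - 29.3) = 116437.50 BTU/hr

116437.50 BTU/hr


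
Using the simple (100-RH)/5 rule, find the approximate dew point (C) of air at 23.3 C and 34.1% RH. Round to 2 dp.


Td = 23.3 - (100-34.1)/5 = 10.12 C

10.12 C


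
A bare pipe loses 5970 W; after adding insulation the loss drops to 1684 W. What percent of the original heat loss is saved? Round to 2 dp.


Savings = ((5970-1684)/5970)*100 = 71.79 %

71.79 %


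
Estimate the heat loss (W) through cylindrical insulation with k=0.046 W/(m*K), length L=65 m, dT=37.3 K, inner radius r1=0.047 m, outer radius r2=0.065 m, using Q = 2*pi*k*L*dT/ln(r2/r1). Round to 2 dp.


Q = 2*pi*0.046*65*37.3/ln(0.065/0.047) = 2161.19 W

2161.19 W


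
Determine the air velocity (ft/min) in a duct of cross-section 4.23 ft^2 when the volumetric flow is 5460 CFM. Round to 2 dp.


V = 5460 / 4.23 = 1290.78 ft/min

1290.78 ft/min


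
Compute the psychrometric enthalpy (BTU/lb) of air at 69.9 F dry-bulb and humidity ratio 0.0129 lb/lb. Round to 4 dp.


h = 0.24*69.9 + 0.0129*(1061+0.444*69.9) = 30.8633 BTU/lb

30.8633 BTU/lb


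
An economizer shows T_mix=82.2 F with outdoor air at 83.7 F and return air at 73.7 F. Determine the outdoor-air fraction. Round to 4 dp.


frac = (82.2 - 73.7) / (83.7 - 73.7) = 0.8500

0.8500


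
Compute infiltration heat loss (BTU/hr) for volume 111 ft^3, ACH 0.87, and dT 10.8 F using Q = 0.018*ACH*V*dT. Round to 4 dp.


Q = 0.018 * 0.87 * 111 * 10.8 = 18.7732 BTU/hr

18.7732 BTU/hr


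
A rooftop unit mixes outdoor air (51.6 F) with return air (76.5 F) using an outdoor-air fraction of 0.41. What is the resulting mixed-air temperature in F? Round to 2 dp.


T_mix = 0.41*51.6 + 0.59*76.5 = 66.29 F

66.29 F


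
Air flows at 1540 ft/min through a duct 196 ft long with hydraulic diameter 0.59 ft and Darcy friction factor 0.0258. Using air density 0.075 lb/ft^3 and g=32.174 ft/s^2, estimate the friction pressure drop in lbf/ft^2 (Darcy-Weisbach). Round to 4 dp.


v_fps = 1540/60 = 25.6667 ft/s
dp = 0.0258*(196/0.59)*0.075*25.6667^2/(2*32.174) = 6.5810 lbf/ft^2

6.5810 lbf/ft^2


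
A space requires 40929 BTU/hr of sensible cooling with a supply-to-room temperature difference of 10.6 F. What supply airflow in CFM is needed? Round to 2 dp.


CFM = 40929 / (1.08 * 10.6) = 3575.21

3575.21 CFM


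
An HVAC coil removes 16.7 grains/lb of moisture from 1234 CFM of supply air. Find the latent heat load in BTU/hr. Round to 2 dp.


Q = 0.68 * 1234 * 16.7 = 14013.30 BTU/hr

14013.30 BTU/hr


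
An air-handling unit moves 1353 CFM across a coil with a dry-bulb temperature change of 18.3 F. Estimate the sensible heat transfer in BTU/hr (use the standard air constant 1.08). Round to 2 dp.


Q = 1.08 * 1353 * 18.3 = 26740.69 BTU/hr

26740.69 BTU/hr


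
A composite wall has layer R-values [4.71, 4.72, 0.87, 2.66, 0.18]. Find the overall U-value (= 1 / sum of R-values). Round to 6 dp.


R_total = 4.71 + 4.72 + 0.87 + 2.66 + 0.18 = 13.14
U = 1/13.14 = 0.076104

0.076104


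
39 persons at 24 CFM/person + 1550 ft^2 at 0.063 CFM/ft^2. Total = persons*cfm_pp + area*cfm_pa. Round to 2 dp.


Total = 39*24 + 1550*0.063 = 1033.65 CFM

1033.65 CFM


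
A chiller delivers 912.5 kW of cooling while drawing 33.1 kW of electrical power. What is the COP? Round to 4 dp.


COP = 912.5 / 33.1 = 27.5680

27.5680


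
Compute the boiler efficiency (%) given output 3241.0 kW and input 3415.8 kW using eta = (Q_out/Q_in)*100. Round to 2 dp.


eta = (3241.0/3415.8)*100 = 94.88 %

94.88 %


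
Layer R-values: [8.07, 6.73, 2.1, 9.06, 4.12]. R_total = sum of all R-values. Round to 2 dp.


R_total = 8.07 + 6.73 + 2.1 + 9.06 + 4.12 = 30.08

30.08


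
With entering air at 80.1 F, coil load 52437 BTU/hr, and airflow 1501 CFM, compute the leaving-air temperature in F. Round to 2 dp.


dT = 52437/(1.08*1501) = 32.3470
T_leave = 80.1 - 32.3470 = 47.75 F

47.75 F


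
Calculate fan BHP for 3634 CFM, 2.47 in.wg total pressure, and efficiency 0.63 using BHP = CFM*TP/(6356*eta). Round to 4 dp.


BHP = 3634 * 2.47 / (6356 * 0.63) = 2.2416 hp

2.2416 hp


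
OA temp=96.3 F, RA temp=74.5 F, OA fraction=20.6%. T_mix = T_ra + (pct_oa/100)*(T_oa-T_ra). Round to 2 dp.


T_mix = 74.5 + (20.6/100)*(96.3-74.5) = 78.99 F

78.99 F


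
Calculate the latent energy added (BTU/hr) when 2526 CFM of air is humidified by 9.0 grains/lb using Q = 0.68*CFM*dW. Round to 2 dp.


Q = 0.68 * 2526 * 9.0 = 15459.12 BTU/hr

15459.12 BTU/hr


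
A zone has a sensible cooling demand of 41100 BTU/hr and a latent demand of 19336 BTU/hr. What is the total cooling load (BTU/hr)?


Qt = 41100 + 19336 = 60436 BTU/hr

60436 BTU/hr


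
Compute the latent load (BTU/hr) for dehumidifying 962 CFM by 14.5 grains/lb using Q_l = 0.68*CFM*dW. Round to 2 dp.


Q = 0.68 * 962 * 14.5 = 9485.32 BTU/hr

9485.32 BTU/hr


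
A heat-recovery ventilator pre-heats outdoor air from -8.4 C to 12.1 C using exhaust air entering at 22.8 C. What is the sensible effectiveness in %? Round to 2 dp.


eff = (12.1-(-8.4))/(22.8-(-8.4))*100 = 65.71 %

65.71 %


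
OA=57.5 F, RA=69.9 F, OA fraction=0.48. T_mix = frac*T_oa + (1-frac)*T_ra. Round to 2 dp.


T_mix = 0.48*57.5 + 0.52*69.9 = 63.95 F

63.95 F


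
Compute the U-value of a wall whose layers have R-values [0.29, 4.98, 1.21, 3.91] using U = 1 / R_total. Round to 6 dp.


R_total = 0.29 + 4.98 + 1.21 + 3.91 = 10.39
U = 1/10.39 = 0.096246

0.096246


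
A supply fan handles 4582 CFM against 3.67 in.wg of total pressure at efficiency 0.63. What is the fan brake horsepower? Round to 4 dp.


BHP = 4582 * 3.67 / (6356 * 0.63) = 4.1995 hp

4.1995 hp


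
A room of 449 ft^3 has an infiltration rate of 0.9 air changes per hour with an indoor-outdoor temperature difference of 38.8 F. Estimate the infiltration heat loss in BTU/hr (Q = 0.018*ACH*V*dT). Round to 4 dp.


Q = 0.018 * 0.9 * 449 * 38.8 = 282.2234 BTU/hr

282.2234 BTU/hr


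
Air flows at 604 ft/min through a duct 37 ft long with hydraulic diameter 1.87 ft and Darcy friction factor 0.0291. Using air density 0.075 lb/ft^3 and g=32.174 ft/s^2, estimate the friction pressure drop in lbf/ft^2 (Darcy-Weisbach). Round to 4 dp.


v_fps = 604/60 = 10.0667 ft/s
dp = 0.0291*(37/1.87)*0.075*10.0667^2/(2*32.174) = 0.0680 lbf/ft^2

0.0680 lbf/ft^2


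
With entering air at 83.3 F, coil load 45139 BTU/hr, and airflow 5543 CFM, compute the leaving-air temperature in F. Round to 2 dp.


dT = 45139/(1.08*5543) = 7.5402
T_leave = 83.3 - 7.5402 = 75.76 F

75.76 F


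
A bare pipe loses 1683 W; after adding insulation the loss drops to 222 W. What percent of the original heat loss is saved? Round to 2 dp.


Savings = ((1683-222)/1683)*100 = 86.81 %

86.81 %


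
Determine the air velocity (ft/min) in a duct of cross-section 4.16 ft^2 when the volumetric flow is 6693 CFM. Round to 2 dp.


V = 6693 / 4.16 = 1608.89 ft/min

1608.89 ft/min


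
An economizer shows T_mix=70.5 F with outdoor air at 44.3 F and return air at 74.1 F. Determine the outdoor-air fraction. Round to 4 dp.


frac = (70.5 - 74.1) / (44.3 - 74.1) = 0.1208

0.1208


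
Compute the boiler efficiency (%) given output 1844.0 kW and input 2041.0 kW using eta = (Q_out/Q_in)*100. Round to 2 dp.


eta = (1844.0/2041.0)*100 = 90.35 %

90.35 %


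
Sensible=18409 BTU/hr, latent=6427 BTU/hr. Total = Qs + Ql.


Qt = 18409 + 6427 = 24836 BTU/hr

24836 BTU/hr


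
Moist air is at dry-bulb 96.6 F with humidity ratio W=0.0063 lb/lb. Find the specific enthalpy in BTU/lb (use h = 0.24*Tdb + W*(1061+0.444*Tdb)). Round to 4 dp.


h = 0.24*96.6 + 0.0063*(1061+0.444*96.6) = 30.1385 BTU/lb

30.1385 BTU/lb


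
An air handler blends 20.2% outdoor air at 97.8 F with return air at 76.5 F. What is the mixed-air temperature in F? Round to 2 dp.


T_mix = 76.5 + (20.2/100)*(97.8-76.5) = 80.80 F

80.80 F


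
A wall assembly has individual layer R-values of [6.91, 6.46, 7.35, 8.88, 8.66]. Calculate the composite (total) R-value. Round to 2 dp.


R_total = 6.91 + 6.46 + 7.35 + 8.88 + 8.66 = 38.26

38.26


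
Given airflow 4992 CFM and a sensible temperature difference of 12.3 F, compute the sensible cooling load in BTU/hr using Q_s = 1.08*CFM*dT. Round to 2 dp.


Q = 1.08 * 4992 * 12.3 = 66313.73 BTU/hr

66313.73 BTU/hr


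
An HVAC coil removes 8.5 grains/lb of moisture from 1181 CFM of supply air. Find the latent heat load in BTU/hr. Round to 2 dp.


Q = 0.68 * 1181 * 8.5 = 6826.18 BTU/hr

6826.18 BTU/hr


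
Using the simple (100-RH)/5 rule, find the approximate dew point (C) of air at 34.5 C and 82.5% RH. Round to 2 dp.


Td = 34.5 - (100-82.5)/5 = 31.00 C

31.00 C


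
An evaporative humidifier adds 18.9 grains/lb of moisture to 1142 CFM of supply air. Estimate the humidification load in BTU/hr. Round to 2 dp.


Q = 0.68 * 1142 * 18.9 = 14676.98 BTU/hr

14676.98 BTU/hr


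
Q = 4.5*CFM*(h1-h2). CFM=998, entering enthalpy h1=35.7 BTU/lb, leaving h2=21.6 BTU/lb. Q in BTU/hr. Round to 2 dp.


Q = 4.5 * 998 * (35.7 - 21.6) = 63323.10 BTU/hr

63323.10 BTU/hr


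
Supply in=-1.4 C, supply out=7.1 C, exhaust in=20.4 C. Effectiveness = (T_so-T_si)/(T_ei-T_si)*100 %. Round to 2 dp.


eff = (7.1-(-1.4))/(20.4-(-1.4))*100 = 38.99 %

38.99 %


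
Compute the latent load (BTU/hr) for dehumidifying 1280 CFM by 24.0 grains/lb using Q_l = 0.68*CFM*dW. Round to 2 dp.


Q = 0.68 * 1280 * 24.0 = 20889.60 BTU/hr

20889.60 BTU/hr


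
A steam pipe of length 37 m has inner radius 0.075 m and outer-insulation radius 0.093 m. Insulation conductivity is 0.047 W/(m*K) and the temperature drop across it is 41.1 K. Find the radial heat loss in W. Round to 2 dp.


Q = 2*pi*0.047*37*41.1/ln(0.093/0.075) = 2087.65 W

2087.65 W


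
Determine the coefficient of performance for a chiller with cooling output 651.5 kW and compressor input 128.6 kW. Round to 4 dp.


COP = 651.5 / 128.6 = 5.0661

5.0661


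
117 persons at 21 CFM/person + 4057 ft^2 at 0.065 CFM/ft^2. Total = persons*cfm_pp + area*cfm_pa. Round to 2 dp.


Total = 117*21 + 4057*0.065 = 2720.71 CFM

2720.71 CFM


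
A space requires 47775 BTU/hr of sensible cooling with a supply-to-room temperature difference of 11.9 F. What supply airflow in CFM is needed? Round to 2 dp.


CFM = 47775 / (1.08 * 11.9) = 3717.32

3717.32 CFM


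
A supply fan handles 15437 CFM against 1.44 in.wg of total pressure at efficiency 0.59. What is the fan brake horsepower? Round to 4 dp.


BHP = 15437 * 1.44 / (6356 * 0.59) = 5.9277 hp

5.9277 hp


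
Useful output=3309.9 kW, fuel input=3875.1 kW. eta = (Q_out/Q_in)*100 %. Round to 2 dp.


eta = (3309.9/3875.1)*100 = 85.41 %

85.41 %


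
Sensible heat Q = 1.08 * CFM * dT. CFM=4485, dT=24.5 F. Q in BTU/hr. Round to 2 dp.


Q = 1.08 * 4485 * 24.5 = 118673.10 BTU/hr

118673.10 BTU/hr


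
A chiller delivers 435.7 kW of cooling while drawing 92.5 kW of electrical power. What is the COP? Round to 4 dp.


COP = 435.7 / 92.5 = 4.7103

4.7103


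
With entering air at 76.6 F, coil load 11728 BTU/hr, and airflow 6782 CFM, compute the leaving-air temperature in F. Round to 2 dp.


dT = 11728/(1.08*6782) = 1.6012
T_leave = 76.6 - 1.6012 = 75.00 F

75.00 F


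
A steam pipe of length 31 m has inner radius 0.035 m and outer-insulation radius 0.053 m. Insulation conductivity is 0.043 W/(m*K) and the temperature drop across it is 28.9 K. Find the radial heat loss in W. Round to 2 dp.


Q = 2*pi*0.043*31*28.9/ln(0.053/0.035) = 583.34 W

583.34 W


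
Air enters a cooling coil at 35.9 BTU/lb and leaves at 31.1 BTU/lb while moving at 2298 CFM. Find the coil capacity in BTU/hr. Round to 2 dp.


Q = 4.5 * 2298 * (35.9 - 31.1) = 49636.80 BTU/hr

49636.80 BTU/hr


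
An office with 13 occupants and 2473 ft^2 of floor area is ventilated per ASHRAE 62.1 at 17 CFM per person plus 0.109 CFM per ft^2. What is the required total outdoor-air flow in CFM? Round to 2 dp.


Total = 13*17 + 2473*0.109 = 490.56 CFM

490.56 CFM


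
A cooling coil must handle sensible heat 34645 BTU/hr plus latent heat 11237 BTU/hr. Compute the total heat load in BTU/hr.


Qt = 34645 + 11237 = 45882 BTU/hr

45882 BTU/hr


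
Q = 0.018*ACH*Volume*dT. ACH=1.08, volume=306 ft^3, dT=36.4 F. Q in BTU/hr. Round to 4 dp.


Q = 0.018 * 1.08 * 306 * 36.4 = 216.5305 BTU/hr

216.5305 BTU/hr


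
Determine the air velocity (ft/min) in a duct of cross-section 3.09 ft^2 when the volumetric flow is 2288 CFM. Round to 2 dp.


V = 2288 / 3.09 = 740.45 ft/min

740.45 ft/min


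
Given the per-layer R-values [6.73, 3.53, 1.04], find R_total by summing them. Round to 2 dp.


R_total = 6.73 + 3.53 + 1.04 = 11.30

11.30


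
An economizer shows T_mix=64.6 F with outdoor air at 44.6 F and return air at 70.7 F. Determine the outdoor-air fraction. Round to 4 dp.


frac = (64.6 - 70.7) / (44.6 - 70.7) = 0.2337

0.2337


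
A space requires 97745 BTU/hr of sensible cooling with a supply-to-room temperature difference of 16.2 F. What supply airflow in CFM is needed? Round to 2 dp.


CFM = 97745 / (1.08 * 16.2) = 5586.71

5586.71 CFM


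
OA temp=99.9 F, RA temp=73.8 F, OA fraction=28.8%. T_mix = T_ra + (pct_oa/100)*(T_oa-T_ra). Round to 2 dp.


T_mix = 73.8 + (28.8/100)*(99.9-73.8) = 81.32 F

81.32 F


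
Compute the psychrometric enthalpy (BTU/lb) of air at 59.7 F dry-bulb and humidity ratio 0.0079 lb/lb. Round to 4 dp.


h = 0.24*59.7 + 0.0079*(1061+0.444*59.7) = 22.9193 BTU/lb

22.9193 BTU/lb


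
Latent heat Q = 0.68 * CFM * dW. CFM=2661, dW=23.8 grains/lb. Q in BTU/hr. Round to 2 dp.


Q = 0.68 * 2661 * 23.8 = 43065.62 BTU/hr

43065.62 BTU/hr


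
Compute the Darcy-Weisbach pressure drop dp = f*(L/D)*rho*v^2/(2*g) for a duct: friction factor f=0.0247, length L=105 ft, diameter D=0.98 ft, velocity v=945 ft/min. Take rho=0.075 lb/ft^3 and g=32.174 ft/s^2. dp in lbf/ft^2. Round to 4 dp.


v_fps = 945/60 = 15.75 ft/s
dp = 0.0247*(105/0.98)*0.075*15.75^2/(2*32.174) = 0.7652 lbf/ft^2

0.7652 lbf/ft^2


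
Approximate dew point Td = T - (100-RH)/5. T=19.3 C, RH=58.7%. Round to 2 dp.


Td = 19.3 - (100-58.7)/5 = 11.04 C

11.04 C


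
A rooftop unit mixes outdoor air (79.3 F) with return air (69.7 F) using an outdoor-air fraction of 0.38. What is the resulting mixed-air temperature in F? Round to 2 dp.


T_mix = 0.38*79.3 + 0.62*69.7 = 73.35 F

73.35 F


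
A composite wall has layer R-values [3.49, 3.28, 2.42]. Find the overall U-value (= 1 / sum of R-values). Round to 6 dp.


R_total = 3.49 + 3.28 + 2.42 = 9.19
U = 1/9.19 = 0.108814

0.108814


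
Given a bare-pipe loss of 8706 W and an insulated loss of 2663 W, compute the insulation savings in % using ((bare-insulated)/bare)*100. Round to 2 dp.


Savings = ((8706-2663)/8706)*100 = 69.41 %

69.41 %


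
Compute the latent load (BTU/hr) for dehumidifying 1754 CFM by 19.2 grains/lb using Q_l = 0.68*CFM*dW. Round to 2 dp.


Q = 0.68 * 1754 * 19.2 = 22900.22 BTU/hr

22900.22 BTU/hr


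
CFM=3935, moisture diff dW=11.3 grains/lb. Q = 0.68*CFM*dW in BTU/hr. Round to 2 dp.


Q = 0.68 * 3935 * 11.3 = 30236.54 BTU/hr

30236.54 BTU/hr


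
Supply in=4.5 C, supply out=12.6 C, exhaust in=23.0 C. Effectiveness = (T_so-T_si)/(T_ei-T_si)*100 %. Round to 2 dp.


eff = (12.6-4.5)/(23.0-4.5)*100 = 43.78 %

43.78 %


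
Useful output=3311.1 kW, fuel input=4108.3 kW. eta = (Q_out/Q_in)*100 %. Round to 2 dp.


eta = (3311.1/4108.3)*100 = 80.60 %

80.60 %


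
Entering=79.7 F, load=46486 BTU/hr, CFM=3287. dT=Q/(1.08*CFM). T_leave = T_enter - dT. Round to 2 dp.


dT = 46486/(1.08*3287) = 13.0948
T_leave = 79.7 - 13.0948 = 66.61 F

66.61 F


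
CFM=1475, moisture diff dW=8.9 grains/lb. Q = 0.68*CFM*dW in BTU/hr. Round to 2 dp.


Q = 0.68 * 1475 * 8.9 = 8926.70 BTU/hr

8926.70 BTU/hr


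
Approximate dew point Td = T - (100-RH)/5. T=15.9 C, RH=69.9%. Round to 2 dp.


Td = 15.9 - (100-69.9)/5 = 9.88 C

9.88 C


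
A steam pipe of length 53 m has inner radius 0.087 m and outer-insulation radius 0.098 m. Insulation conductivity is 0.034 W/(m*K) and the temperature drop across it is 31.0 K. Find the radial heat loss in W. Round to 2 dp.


Q = 2*pi*0.034*53*31.0/ln(0.098/0.087) = 2948.04 W

2948.04 W


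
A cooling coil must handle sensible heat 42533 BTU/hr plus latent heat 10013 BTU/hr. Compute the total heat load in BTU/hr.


Qt = 42533 + 10013 = 52546 BTU/hr

52546 BTU/hr


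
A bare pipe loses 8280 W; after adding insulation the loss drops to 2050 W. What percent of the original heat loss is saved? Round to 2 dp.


Savings = ((8280-2050)/8280)*100 = 75.24 %

75.24 %


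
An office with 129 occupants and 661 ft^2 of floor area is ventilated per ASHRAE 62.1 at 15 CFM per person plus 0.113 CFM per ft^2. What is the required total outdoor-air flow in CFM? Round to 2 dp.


Total = 129*15 + 661*0.113 = 2009.69 CFM

2009.69 CFM


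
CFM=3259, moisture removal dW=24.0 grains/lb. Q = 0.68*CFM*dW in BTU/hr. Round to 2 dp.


Q = 0.68 * 3259 * 24.0 = 53186.88 BTU/hr

53186.88 BTU/hr


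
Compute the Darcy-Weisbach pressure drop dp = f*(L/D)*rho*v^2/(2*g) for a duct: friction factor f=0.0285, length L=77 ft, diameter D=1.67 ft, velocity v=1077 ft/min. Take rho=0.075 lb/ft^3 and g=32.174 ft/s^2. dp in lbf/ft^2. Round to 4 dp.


v_fps = 1077/60 = 17.95 ft/s
dp = 0.0285*(77/1.67)*0.075*17.95^2/(2*32.174) = 0.4935 lbf/ft^2

0.4935 lbf/ft^2


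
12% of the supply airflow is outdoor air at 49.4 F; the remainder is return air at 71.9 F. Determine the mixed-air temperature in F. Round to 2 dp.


T_mix = 0.12*49.4 + 0.88*71.9 = 69.20 F

69.20 F


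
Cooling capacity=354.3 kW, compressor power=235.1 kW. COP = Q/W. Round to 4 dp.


COP = 354.3 / 235.1 = 1.5070

1.5070


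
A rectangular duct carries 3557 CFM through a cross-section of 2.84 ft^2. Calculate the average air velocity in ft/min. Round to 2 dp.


V = 3557 / 2.84 = 1252.46 ft/min

1252.46 ft/min


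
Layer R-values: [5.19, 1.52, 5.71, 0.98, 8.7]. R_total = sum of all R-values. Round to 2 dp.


R_total = 5.19 + 1.52 + 5.71 + 0.98 + 8.7 = 22.10

22.10


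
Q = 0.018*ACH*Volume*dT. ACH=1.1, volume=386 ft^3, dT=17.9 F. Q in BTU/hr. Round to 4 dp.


Q = 0.018 * 1.1 * 386 * 17.9 = 136.8061 BTU/hr

136.8061 BTU/hr


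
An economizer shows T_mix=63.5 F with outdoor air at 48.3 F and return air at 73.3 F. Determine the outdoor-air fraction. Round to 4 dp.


frac = (63.5 - 73.3) / (48.3 - 73.3) = 0.3920

0.3920


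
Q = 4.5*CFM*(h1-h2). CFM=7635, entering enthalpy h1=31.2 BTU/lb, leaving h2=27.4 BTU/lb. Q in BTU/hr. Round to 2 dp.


Q = 4.5 * 7635 * (31.2 - 27.4) = 130558.50 BTU/hr

130558.50 BTU/hr


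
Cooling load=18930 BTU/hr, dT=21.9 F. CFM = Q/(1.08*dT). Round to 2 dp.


CFM = 18930 / (1.08 * 21.9) = 800.36

800.36 CFM


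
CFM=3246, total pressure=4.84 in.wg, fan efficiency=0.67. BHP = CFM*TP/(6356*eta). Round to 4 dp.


BHP = 3246 * 4.84 / (6356 * 0.67) = 3.6892 hp

3.6892 hp


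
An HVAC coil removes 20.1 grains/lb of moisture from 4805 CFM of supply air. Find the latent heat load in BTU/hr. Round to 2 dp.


Q = 0.68 * 4805 * 20.1 = 65674.74 BTU/hr

65674.74 BTU/hr


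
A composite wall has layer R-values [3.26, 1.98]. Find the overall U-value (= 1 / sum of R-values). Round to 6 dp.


R_total = 3.26 + 1.98 = 5.24
U = 1/5.24 = 0.190840

0.190840


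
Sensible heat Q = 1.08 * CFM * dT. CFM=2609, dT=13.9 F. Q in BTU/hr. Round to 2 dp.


Q = 1.08 * 2609 * 13.9 = 39166.31 BTU/hr

39166.31 BTU/hr


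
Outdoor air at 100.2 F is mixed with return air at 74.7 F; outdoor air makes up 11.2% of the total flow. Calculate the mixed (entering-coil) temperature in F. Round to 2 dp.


T_mix = 74.7 + (11.2/100)*(100.2-74.7) = 77.56 F

77.56 F


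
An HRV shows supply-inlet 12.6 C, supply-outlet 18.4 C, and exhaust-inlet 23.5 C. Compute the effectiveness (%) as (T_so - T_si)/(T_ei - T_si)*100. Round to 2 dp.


eff = (18.4-12.6)/(23.5-12.6)*100 = 53.21 %

53.21 %


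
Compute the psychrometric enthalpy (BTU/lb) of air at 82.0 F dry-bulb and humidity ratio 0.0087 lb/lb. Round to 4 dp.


h = 0.24*82.0 + 0.0087*(1061+0.444*82.0) = 29.2274 BTU/lb

29.2274 BTU/lb


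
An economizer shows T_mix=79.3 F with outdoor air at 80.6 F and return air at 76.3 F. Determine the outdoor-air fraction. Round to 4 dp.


frac = (79.3 - 76.3) / (80.6 - 76.3) = 0.6977

0.6977


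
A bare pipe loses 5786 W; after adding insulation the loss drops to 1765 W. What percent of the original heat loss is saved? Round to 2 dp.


Savings = ((5786-1765)/5786)*100 = 69.50 %

69.50 %


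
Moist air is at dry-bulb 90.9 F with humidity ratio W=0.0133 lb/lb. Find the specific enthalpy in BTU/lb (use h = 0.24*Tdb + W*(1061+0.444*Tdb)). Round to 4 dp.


h = 0.24*90.9 + 0.0133*(1061+0.444*90.9) = 36.4641 BTU/lb

36.4641 BTU/lb


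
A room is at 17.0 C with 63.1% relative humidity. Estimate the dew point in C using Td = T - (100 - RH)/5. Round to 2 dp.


Td = 17.0 - (100-63.1)/5 = 9.62 C

9.62 C


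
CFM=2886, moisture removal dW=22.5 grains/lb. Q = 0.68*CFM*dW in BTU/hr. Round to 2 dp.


Q = 0.68 * 2886 * 22.5 = 44155.80 BTU/hr

44155.80 BTU/hr


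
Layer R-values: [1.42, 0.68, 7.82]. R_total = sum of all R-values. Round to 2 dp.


R_total = 1.42 + 0.68 + 7.82 = 9.92

9.92


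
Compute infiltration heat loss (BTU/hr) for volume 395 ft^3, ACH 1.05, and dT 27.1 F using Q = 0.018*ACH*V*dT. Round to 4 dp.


Q = 0.018 * 1.05 * 395 * 27.1 = 202.3151 BTU/hr

202.3151 BTU/hr


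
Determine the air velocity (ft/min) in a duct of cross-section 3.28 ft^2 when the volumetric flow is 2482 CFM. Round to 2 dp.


V = 2482 / 3.28 = 756.71 ft/min

756.71 ft/min


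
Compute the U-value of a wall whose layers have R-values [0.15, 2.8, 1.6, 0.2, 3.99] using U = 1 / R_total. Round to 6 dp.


R_total = 0.15 + 2.8 + 1.6 + 0.2 + 3.99 = 8.74
U = 1/8.74 = 0.114416

0.114416


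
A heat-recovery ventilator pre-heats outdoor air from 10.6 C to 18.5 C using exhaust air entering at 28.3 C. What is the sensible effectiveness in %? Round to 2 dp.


eff = (18.5-10.6)/(28.3-10.6)*100 = 44.63 %

44.63 %


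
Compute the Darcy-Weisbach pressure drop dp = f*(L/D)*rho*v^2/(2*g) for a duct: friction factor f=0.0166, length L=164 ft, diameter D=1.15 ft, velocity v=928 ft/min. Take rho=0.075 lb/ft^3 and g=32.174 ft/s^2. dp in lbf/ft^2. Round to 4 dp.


v_fps = 928/60 = 15.4667 ft/s
dp = 0.0166*(164/1.15)*0.075*15.4667^2/(2*32.174) = 0.6600 lbf/ft^2

0.6600 lbf/ft^2


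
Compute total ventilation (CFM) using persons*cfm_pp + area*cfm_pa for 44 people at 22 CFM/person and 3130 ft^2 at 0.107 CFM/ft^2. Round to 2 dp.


Total = 44*22 + 3130*0.107 = 1302.91 CFM

1302.91 CFM


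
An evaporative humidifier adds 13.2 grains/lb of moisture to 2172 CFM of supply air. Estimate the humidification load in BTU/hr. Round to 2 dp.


Q = 0.68 * 2172 * 13.2 = 19495.87 BTU/hr

19495.87 BTU/hr


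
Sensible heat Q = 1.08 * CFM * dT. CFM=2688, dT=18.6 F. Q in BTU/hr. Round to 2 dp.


Q = 1.08 * 2688 * 18.6 = 53996.54 BTU/hr

53996.54 BTU/hr


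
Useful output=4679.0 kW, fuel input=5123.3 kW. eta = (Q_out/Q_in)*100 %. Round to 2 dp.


eta = (4679.0/5123.3)*100 = 91.33 %

91.33 %


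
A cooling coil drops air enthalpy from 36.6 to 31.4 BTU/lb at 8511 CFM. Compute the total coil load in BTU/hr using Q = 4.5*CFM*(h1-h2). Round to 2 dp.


Q = 4.5 * 8511 * (36.6 - 31.4) = 199157.40 BTU/hr

199157.40 BTU/hr


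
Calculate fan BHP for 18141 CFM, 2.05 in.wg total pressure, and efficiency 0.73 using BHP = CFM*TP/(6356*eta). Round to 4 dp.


BHP = 18141 * 2.05 / (6356 * 0.73) = 8.0151 hp

8.0151 hp


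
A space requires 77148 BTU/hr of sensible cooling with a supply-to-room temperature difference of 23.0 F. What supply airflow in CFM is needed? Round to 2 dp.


CFM = 77148 / (1.08 * 23.0) = 3105.80

3105.80 CFM


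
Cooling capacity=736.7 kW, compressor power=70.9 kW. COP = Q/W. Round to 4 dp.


COP = 736.7 / 70.9 = 10.3907

10.3907


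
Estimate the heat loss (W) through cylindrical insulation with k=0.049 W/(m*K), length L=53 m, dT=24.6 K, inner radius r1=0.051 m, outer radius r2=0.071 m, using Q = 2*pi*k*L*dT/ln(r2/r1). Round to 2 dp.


Q = 2*pi*0.049*53*24.6/ln(0.071/0.051) = 1213.25 W

1213.25 W


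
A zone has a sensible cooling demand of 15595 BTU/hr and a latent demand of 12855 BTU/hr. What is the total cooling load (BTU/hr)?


Qt = 15595 + 12855 = 28450 BTU/hr

28450 BTU/hr


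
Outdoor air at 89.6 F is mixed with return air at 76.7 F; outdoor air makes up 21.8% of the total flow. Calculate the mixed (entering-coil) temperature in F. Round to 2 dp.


T_mix = 76.7 + (21.8/100)*(89.6-76.7) = 79.51 F

79.51 F


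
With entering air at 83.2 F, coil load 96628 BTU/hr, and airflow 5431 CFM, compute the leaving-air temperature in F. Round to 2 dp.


dT = 96628/(1.08*5431) = 16.4740
T_leave = 83.2 - 16.4740 = 66.73 F

66.73 F


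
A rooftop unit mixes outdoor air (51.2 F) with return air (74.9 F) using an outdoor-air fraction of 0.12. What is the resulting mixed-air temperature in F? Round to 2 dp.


T_mix = 0.12*51.2 + 0.88*74.9 = 72.06 F

72.06 F


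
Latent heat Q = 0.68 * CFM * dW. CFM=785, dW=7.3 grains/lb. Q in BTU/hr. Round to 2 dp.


Q = 0.68 * 785 * 7.3 = 3896.74 BTU/hr

3896.74 BTU/hr


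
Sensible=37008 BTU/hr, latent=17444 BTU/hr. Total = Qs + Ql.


Qt = 37008 + 17444 = 54452 BTU/hr

54452 BTU/hr


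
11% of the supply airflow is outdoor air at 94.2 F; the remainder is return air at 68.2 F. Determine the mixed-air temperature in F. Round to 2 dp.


T_mix = 0.11*94.2 + 0.89*68.2 = 71.06 F

71.06 F


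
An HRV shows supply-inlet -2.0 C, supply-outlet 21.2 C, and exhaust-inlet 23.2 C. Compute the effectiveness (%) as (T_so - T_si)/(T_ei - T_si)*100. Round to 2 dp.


eff = (21.2-(-2.0))/(23.2-(-2.0))*100 = 92.06 %

92.06 %


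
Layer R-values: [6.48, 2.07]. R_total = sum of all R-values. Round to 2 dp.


R_total = 6.48 + 2.07 = 8.55

8.55


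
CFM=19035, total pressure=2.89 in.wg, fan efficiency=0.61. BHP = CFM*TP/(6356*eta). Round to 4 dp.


BHP = 19035 * 2.89 / (6356 * 0.61) = 14.1885 hp

14.1885 hp


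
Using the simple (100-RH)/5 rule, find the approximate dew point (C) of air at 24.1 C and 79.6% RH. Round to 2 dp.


Td = 24.1 - (100-79.6)/5 = 20.02 C

20.02 C


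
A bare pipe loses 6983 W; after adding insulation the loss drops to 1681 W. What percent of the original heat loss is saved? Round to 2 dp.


Savings = ((6983-1681)/6983)*100 = 75.93 %

75.93 %


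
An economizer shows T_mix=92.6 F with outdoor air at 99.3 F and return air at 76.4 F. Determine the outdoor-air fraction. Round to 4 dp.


frac = (92.6 - 76.4) / (99.3 - 76.4) = 0.7074

0.7074


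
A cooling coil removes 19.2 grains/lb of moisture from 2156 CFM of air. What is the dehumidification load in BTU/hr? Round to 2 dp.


Q = 0.68 * 2156 * 19.2 = 28148.74 BTU/hr

28148.74 BTU/hr


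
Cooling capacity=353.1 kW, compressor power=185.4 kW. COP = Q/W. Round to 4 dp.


COP = 353.1 / 185.4 = 1.9045

1.9045


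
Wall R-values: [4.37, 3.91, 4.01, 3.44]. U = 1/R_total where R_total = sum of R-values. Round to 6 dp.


R_total = 4.37 + 3.91 + 4.01 + 3.44 = 15.73
U = 1/15.73 = 0.063573

0.063573


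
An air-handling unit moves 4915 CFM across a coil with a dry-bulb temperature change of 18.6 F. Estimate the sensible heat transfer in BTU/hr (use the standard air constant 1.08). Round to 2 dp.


Q = 1.08 * 4915 * 18.6 = 98732.52 BTU/hr

98732.52 BTU/hr


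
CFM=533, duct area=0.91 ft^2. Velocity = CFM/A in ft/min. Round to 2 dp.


V = 533 / 0.91 = 585.71 ft/min

585.71 ft/min


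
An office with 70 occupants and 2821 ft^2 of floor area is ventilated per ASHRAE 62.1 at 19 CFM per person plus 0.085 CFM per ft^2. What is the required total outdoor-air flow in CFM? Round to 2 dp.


Total = 70*19 + 2821*0.085 = 1569.79 CFM

1569.79 CFM


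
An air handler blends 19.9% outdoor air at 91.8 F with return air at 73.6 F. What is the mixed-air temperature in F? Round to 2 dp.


T_mix = 73.6 + (19.9/100)*(91.8-73.6) = 77.22 F

77.22 F


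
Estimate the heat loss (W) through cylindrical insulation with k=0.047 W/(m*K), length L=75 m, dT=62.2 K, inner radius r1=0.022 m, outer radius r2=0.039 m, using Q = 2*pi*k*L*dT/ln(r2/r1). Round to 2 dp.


Q = 2*pi*0.047*75*62.2/ln(0.039/0.022) = 2406.24 W

2406.24 W


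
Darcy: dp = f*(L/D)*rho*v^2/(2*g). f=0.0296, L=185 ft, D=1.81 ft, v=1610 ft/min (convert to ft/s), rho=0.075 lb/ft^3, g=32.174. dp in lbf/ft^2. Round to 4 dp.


v_fps = 1610/60 = 26.8333 ft/s
dp = 0.0296*(185/1.81)*0.075*26.8333^2/(2*32.174) = 2.5390 lbf/ft^2

2.5390 lbf/ft^2


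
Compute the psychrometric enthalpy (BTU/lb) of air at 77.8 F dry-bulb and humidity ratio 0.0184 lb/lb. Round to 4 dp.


h = 0.24*77.8 + 0.0184*(1061+0.444*77.8) = 38.8300 BTU/lb

38.8300 BTU/lb


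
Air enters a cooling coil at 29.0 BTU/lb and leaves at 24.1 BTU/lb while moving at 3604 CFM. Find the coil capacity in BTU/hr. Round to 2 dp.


Q = 4.5 * 3604 * (29.0 - 24.1) = 79468.20 BTU/hr

79468.20 BTU/hr
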